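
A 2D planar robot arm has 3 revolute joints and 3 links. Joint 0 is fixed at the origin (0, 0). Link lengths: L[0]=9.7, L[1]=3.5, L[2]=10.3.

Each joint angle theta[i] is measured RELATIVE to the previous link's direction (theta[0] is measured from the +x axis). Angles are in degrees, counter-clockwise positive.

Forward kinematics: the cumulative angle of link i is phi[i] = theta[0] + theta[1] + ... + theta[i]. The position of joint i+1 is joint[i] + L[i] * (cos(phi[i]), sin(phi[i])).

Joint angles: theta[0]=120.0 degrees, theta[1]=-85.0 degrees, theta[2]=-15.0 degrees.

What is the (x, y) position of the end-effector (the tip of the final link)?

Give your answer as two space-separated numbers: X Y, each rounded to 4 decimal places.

Answer: 7.6959 13.9308

Derivation:
joint[0] = (0.0000, 0.0000)  (base)
link 0: phi[0] = 120 = 120 deg
  cos(120 deg) = -0.5000, sin(120 deg) = 0.8660
  joint[1] = (0.0000, 0.0000) + 9.7 * (-0.5000, 0.8660) = (0.0000 + -4.8500, 0.0000 + 8.4004) = (-4.8500, 8.4004)
link 1: phi[1] = 120 + -85 = 35 deg
  cos(35 deg) = 0.8192, sin(35 deg) = 0.5736
  joint[2] = (-4.8500, 8.4004) + 3.5 * (0.8192, 0.5736) = (-4.8500 + 2.8670, 8.4004 + 2.0075) = (-1.9830, 10.4080)
link 2: phi[2] = 120 + -85 + -15 = 20 deg
  cos(20 deg) = 0.9397, sin(20 deg) = 0.3420
  joint[3] = (-1.9830, 10.4080) + 10.3 * (0.9397, 0.3420) = (-1.9830 + 9.6788, 10.4080 + 3.5228) = (7.6959, 13.9308)
End effector: (7.6959, 13.9308)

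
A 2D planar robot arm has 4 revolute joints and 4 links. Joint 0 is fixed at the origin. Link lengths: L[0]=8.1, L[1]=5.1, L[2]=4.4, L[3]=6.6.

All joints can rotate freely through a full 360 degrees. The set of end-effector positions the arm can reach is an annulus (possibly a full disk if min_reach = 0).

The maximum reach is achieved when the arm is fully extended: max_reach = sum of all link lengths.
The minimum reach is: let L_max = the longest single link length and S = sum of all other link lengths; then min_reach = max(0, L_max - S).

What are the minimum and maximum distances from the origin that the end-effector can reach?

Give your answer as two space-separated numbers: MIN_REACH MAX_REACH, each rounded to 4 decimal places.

Answer: 0.0000 24.2000

Derivation:
Link lengths: [8.1, 5.1, 4.4, 6.6]
max_reach = 8.1 + 5.1 + 4.4 + 6.6 = 24.2
L_max = max([8.1, 5.1, 4.4, 6.6]) = 8.1
S (sum of others) = 24.2 - 8.1 = 16.1
min_reach = max(0, 8.1 - 16.1) = max(0, -8) = 0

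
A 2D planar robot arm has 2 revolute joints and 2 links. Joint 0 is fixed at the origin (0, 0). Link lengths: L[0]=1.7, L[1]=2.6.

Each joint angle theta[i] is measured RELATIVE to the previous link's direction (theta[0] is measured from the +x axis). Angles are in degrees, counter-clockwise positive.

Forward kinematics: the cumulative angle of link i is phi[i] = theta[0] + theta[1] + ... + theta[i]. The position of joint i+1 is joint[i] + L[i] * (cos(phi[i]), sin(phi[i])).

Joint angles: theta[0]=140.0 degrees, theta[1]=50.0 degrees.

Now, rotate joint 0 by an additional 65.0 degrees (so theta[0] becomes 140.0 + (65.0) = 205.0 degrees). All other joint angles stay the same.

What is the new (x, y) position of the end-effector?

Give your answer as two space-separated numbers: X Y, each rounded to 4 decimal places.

joint[0] = (0.0000, 0.0000)  (base)
link 0: phi[0] = 205 = 205 deg
  cos(205 deg) = -0.9063, sin(205 deg) = -0.4226
  joint[1] = (0.0000, 0.0000) + 1.7 * (-0.9063, -0.4226) = (0.0000 + -1.5407, 0.0000 + -0.7185) = (-1.5407, -0.7185)
link 1: phi[1] = 205 + 50 = 255 deg
  cos(255 deg) = -0.2588, sin(255 deg) = -0.9659
  joint[2] = (-1.5407, -0.7185) + 2.6 * (-0.2588, -0.9659) = (-1.5407 + -0.6729, -0.7185 + -2.5114) = (-2.2137, -3.2299)
End effector: (-2.2137, -3.2299)

Answer: -2.2137 -3.2299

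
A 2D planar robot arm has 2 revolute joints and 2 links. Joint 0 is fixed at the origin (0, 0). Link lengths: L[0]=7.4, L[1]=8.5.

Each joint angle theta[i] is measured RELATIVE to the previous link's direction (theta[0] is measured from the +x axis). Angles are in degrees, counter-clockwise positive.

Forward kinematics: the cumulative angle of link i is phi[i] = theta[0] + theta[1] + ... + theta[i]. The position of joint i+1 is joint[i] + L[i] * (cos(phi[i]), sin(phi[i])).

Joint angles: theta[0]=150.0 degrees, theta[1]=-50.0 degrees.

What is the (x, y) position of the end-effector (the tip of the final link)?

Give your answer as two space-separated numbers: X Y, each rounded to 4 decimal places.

Answer: -7.8846 12.0709

Derivation:
joint[0] = (0.0000, 0.0000)  (base)
link 0: phi[0] = 150 = 150 deg
  cos(150 deg) = -0.8660, sin(150 deg) = 0.5000
  joint[1] = (0.0000, 0.0000) + 7.4 * (-0.8660, 0.5000) = (0.0000 + -6.4086, 0.0000 + 3.7000) = (-6.4086, 3.7000)
link 1: phi[1] = 150 + -50 = 100 deg
  cos(100 deg) = -0.1736, sin(100 deg) = 0.9848
  joint[2] = (-6.4086, 3.7000) + 8.5 * (-0.1736, 0.9848) = (-6.4086 + -1.4760, 3.7000 + 8.3709) = (-7.8846, 12.0709)
End effector: (-7.8846, 12.0709)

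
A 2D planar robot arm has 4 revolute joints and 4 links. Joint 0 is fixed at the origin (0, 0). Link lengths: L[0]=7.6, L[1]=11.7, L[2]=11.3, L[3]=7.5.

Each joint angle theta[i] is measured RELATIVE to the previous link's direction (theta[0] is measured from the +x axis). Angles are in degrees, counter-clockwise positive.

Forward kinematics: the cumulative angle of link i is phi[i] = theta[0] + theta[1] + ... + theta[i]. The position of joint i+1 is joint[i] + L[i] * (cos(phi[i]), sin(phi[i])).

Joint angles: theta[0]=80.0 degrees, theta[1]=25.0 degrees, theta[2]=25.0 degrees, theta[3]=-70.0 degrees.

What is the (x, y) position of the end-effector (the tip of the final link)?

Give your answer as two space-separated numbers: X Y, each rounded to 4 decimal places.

Answer: -5.2220 33.9374

Derivation:
joint[0] = (0.0000, 0.0000)  (base)
link 0: phi[0] = 80 = 80 deg
  cos(80 deg) = 0.1736, sin(80 deg) = 0.9848
  joint[1] = (0.0000, 0.0000) + 7.6 * (0.1736, 0.9848) = (0.0000 + 1.3197, 0.0000 + 7.4845) = (1.3197, 7.4845)
link 1: phi[1] = 80 + 25 = 105 deg
  cos(105 deg) = -0.2588, sin(105 deg) = 0.9659
  joint[2] = (1.3197, 7.4845) + 11.7 * (-0.2588, 0.9659) = (1.3197 + -3.0282, 7.4845 + 11.3013) = (-1.7085, 18.7859)
link 2: phi[2] = 80 + 25 + 25 = 130 deg
  cos(130 deg) = -0.6428, sin(130 deg) = 0.7660
  joint[3] = (-1.7085, 18.7859) + 11.3 * (-0.6428, 0.7660) = (-1.7085 + -7.2635, 18.7859 + 8.6563) = (-8.9720, 27.4422)
link 3: phi[3] = 80 + 25 + 25 + -70 = 60 deg
  cos(60 deg) = 0.5000, sin(60 deg) = 0.8660
  joint[4] = (-8.9720, 27.4422) + 7.5 * (0.5000, 0.8660) = (-8.9720 + 3.7500, 27.4422 + 6.4952) = (-5.2220, 33.9374)
End effector: (-5.2220, 33.9374)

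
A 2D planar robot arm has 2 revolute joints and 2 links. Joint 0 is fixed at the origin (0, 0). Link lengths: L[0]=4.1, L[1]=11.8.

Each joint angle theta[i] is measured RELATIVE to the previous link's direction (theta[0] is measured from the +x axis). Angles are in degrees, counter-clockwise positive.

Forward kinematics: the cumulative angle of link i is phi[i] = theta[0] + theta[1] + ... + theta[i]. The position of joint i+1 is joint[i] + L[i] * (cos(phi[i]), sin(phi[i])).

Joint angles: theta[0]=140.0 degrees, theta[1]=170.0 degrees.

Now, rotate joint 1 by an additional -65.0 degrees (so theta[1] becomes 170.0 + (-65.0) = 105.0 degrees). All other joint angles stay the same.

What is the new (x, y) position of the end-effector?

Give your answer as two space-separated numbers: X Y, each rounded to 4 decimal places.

Answer: -8.1277 -8.0590

Derivation:
joint[0] = (0.0000, 0.0000)  (base)
link 0: phi[0] = 140 = 140 deg
  cos(140 deg) = -0.7660, sin(140 deg) = 0.6428
  joint[1] = (0.0000, 0.0000) + 4.1 * (-0.7660, 0.6428) = (0.0000 + -3.1408, 0.0000 + 2.6354) = (-3.1408, 2.6354)
link 1: phi[1] = 140 + 105 = 245 deg
  cos(245 deg) = -0.4226, sin(245 deg) = -0.9063
  joint[2] = (-3.1408, 2.6354) + 11.8 * (-0.4226, -0.9063) = (-3.1408 + -4.9869, 2.6354 + -10.6944) = (-8.1277, -8.0590)
End effector: (-8.1277, -8.0590)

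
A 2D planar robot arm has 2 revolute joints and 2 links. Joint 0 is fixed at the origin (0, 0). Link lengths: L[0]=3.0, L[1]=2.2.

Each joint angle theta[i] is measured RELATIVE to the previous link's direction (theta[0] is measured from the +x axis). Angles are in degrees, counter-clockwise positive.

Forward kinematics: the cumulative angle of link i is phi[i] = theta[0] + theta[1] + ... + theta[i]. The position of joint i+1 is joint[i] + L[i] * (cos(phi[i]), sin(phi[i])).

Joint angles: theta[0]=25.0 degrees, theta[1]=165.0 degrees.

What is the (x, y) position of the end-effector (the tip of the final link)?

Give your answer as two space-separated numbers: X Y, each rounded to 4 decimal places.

joint[0] = (0.0000, 0.0000)  (base)
link 0: phi[0] = 25 = 25 deg
  cos(25 deg) = 0.9063, sin(25 deg) = 0.4226
  joint[1] = (0.0000, 0.0000) + 3 * (0.9063, 0.4226) = (0.0000 + 2.7189, 0.0000 + 1.2679) = (2.7189, 1.2679)
link 1: phi[1] = 25 + 165 = 190 deg
  cos(190 deg) = -0.9848, sin(190 deg) = -0.1736
  joint[2] = (2.7189, 1.2679) + 2.2 * (-0.9848, -0.1736) = (2.7189 + -2.1666, 1.2679 + -0.3820) = (0.5523, 0.8858)
End effector: (0.5523, 0.8858)

Answer: 0.5523 0.8858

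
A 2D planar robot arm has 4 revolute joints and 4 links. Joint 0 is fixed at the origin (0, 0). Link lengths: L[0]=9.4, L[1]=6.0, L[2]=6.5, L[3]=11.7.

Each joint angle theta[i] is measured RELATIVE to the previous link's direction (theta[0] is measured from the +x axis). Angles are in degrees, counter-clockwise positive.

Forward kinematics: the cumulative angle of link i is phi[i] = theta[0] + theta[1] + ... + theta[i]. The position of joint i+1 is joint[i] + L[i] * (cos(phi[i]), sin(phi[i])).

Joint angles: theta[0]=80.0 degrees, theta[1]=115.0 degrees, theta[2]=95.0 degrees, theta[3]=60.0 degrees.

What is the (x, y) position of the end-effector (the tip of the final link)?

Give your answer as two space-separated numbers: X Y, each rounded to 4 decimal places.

Answer: 9.5821 -0.4354

Derivation:
joint[0] = (0.0000, 0.0000)  (base)
link 0: phi[0] = 80 = 80 deg
  cos(80 deg) = 0.1736, sin(80 deg) = 0.9848
  joint[1] = (0.0000, 0.0000) + 9.4 * (0.1736, 0.9848) = (0.0000 + 1.6323, 0.0000 + 9.2572) = (1.6323, 9.2572)
link 1: phi[1] = 80 + 115 = 195 deg
  cos(195 deg) = -0.9659, sin(195 deg) = -0.2588
  joint[2] = (1.6323, 9.2572) + 6 * (-0.9659, -0.2588) = (1.6323 + -5.7956, 9.2572 + -1.5529) = (-4.1633, 7.7043)
link 2: phi[2] = 80 + 115 + 95 = 290 deg
  cos(290 deg) = 0.3420, sin(290 deg) = -0.9397
  joint[3] = (-4.1633, 7.7043) + 6.5 * (0.3420, -0.9397) = (-4.1633 + 2.2231, 7.7043 + -6.1080) = (-1.9401, 1.5963)
link 3: phi[3] = 80 + 115 + 95 + 60 = 350 deg
  cos(350 deg) = 0.9848, sin(350 deg) = -0.1736
  joint[4] = (-1.9401, 1.5963) + 11.7 * (0.9848, -0.1736) = (-1.9401 + 11.5223, 1.5963 + -2.0317) = (9.5821, -0.4354)
End effector: (9.5821, -0.4354)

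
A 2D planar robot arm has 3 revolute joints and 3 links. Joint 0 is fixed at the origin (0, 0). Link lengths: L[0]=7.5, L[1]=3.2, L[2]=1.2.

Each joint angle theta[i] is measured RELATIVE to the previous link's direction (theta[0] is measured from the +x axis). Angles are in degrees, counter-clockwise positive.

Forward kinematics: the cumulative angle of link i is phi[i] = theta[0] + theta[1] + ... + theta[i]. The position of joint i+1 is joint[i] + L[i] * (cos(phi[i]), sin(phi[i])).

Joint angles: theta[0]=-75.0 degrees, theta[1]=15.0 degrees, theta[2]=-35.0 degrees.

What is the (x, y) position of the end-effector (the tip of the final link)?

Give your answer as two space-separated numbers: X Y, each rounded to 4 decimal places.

joint[0] = (0.0000, 0.0000)  (base)
link 0: phi[0] = -75 = -75 deg
  cos(-75 deg) = 0.2588, sin(-75 deg) = -0.9659
  joint[1] = (0.0000, 0.0000) + 7.5 * (0.2588, -0.9659) = (0.0000 + 1.9411, 0.0000 + -7.2444) = (1.9411, -7.2444)
link 1: phi[1] = -75 + 15 = -60 deg
  cos(-60 deg) = 0.5000, sin(-60 deg) = -0.8660
  joint[2] = (1.9411, -7.2444) + 3.2 * (0.5000, -0.8660) = (1.9411 + 1.6000, -7.2444 + -2.7713) = (3.5411, -10.0157)
link 2: phi[2] = -75 + 15 + -35 = -95 deg
  cos(-95 deg) = -0.0872, sin(-95 deg) = -0.9962
  joint[3] = (3.5411, -10.0157) + 1.2 * (-0.0872, -0.9962) = (3.5411 + -0.1046, -10.0157 + -1.1954) = (3.4366, -11.2112)
End effector: (3.4366, -11.2112)

Answer: 3.4366 -11.2112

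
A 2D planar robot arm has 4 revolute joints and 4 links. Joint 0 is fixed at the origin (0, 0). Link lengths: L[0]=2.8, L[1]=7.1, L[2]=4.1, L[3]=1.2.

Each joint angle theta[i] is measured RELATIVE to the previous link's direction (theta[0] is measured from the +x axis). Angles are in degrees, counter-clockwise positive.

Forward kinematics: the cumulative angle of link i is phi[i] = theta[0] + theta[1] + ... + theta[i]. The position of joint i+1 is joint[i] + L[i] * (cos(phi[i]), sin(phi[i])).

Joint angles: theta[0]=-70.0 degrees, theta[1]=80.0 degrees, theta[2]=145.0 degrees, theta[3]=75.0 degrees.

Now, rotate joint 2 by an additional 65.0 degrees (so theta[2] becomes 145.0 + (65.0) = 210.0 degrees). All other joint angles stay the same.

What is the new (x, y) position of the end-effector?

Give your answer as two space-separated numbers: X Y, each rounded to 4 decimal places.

joint[0] = (0.0000, 0.0000)  (base)
link 0: phi[0] = -70 = -70 deg
  cos(-70 deg) = 0.3420, sin(-70 deg) = -0.9397
  joint[1] = (0.0000, 0.0000) + 2.8 * (0.3420, -0.9397) = (0.0000 + 0.9577, 0.0000 + -2.6311) = (0.9577, -2.6311)
link 1: phi[1] = -70 + 80 = 10 deg
  cos(10 deg) = 0.9848, sin(10 deg) = 0.1736
  joint[2] = (0.9577, -2.6311) + 7.1 * (0.9848, 0.1736) = (0.9577 + 6.9921, -2.6311 + 1.2329) = (7.9498, -1.3982)
link 2: phi[2] = -70 + 80 + 210 = 220 deg
  cos(220 deg) = -0.7660, sin(220 deg) = -0.6428
  joint[3] = (7.9498, -1.3982) + 4.1 * (-0.7660, -0.6428) = (7.9498 + -3.1408, -1.3982 + -2.6354) = (4.8090, -4.0337)
link 3: phi[3] = -70 + 80 + 210 + 75 = 295 deg
  cos(295 deg) = 0.4226, sin(295 deg) = -0.9063
  joint[4] = (4.8090, -4.0337) + 1.2 * (0.4226, -0.9063) = (4.8090 + 0.5071, -4.0337 + -1.0876) = (5.3162, -5.1212)
End effector: (5.3162, -5.1212)

Answer: 5.3162 -5.1212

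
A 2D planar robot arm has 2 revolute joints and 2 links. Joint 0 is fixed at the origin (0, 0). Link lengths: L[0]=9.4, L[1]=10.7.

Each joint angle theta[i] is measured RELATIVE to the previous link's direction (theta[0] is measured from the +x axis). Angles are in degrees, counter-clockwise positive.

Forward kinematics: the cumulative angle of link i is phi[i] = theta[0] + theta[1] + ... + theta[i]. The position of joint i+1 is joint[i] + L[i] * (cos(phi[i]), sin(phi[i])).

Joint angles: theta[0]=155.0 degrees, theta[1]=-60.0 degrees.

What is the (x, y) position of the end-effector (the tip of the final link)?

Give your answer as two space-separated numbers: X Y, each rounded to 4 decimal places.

Answer: -9.4519 14.6319

Derivation:
joint[0] = (0.0000, 0.0000)  (base)
link 0: phi[0] = 155 = 155 deg
  cos(155 deg) = -0.9063, sin(155 deg) = 0.4226
  joint[1] = (0.0000, 0.0000) + 9.4 * (-0.9063, 0.4226) = (0.0000 + -8.5193, 0.0000 + 3.9726) = (-8.5193, 3.9726)
link 1: phi[1] = 155 + -60 = 95 deg
  cos(95 deg) = -0.0872, sin(95 deg) = 0.9962
  joint[2] = (-8.5193, 3.9726) + 10.7 * (-0.0872, 0.9962) = (-8.5193 + -0.9326, 3.9726 + 10.6593) = (-9.4519, 14.6319)
End effector: (-9.4519, 14.6319)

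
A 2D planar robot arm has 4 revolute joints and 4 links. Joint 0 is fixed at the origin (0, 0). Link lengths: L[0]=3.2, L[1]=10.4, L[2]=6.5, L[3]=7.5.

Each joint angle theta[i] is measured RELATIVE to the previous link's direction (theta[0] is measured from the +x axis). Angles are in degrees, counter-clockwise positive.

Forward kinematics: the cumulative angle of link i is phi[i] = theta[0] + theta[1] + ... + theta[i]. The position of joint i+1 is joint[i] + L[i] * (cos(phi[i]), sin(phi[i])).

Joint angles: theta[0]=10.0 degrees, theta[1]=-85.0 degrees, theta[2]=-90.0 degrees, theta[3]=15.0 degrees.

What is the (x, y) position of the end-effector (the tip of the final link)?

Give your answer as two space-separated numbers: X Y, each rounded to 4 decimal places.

joint[0] = (0.0000, 0.0000)  (base)
link 0: phi[0] = 10 = 10 deg
  cos(10 deg) = 0.9848, sin(10 deg) = 0.1736
  joint[1] = (0.0000, 0.0000) + 3.2 * (0.9848, 0.1736) = (0.0000 + 3.1514, 0.0000 + 0.5557) = (3.1514, 0.5557)
link 1: phi[1] = 10 + -85 = -75 deg
  cos(-75 deg) = 0.2588, sin(-75 deg) = -0.9659
  joint[2] = (3.1514, 0.5557) + 10.4 * (0.2588, -0.9659) = (3.1514 + 2.6917, 0.5557 + -10.0456) = (5.8431, -9.4900)
link 2: phi[2] = 10 + -85 + -90 = -165 deg
  cos(-165 deg) = -0.9659, sin(-165 deg) = -0.2588
  joint[3] = (5.8431, -9.4900) + 6.5 * (-0.9659, -0.2588) = (5.8431 + -6.2785, -9.4900 + -1.6823) = (-0.4354, -11.1723)
link 3: phi[3] = 10 + -85 + -90 + 15 = -150 deg
  cos(-150 deg) = -0.8660, sin(-150 deg) = -0.5000
  joint[4] = (-0.4354, -11.1723) + 7.5 * (-0.8660, -0.5000) = (-0.4354 + -6.4952, -11.1723 + -3.7500) = (-6.9306, -14.9223)
End effector: (-6.9306, -14.9223)

Answer: -6.9306 -14.9223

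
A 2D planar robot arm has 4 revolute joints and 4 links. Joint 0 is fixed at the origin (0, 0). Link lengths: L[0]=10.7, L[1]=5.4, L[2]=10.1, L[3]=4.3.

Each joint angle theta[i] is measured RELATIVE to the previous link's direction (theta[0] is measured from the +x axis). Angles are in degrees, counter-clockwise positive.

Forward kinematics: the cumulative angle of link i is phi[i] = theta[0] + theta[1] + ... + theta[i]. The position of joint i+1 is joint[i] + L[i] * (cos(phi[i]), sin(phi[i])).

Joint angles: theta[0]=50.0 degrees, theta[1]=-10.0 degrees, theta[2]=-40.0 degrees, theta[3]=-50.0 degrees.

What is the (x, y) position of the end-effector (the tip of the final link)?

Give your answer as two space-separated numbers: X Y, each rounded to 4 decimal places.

Answer: 23.8785 8.3737

Derivation:
joint[0] = (0.0000, 0.0000)  (base)
link 0: phi[0] = 50 = 50 deg
  cos(50 deg) = 0.6428, sin(50 deg) = 0.7660
  joint[1] = (0.0000, 0.0000) + 10.7 * (0.6428, 0.7660) = (0.0000 + 6.8778, 0.0000 + 8.1967) = (6.8778, 8.1967)
link 1: phi[1] = 50 + -10 = 40 deg
  cos(40 deg) = 0.7660, sin(40 deg) = 0.6428
  joint[2] = (6.8778, 8.1967) + 5.4 * (0.7660, 0.6428) = (6.8778 + 4.1366, 8.1967 + 3.4711) = (11.0145, 11.6677)
link 2: phi[2] = 50 + -10 + -40 = 0 deg
  cos(0 deg) = 1.0000, sin(0 deg) = 0.0000
  joint[3] = (11.0145, 11.6677) + 10.1 * (1.0000, 0.0000) = (11.0145 + 10.1000, 11.6677 + 0.0000) = (21.1145, 11.6677)
link 3: phi[3] = 50 + -10 + -40 + -50 = -50 deg
  cos(-50 deg) = 0.6428, sin(-50 deg) = -0.7660
  joint[4] = (21.1145, 11.6677) + 4.3 * (0.6428, -0.7660) = (21.1145 + 2.7640, 11.6677 + -3.2940) = (23.8785, 8.3737)
End effector: (23.8785, 8.3737)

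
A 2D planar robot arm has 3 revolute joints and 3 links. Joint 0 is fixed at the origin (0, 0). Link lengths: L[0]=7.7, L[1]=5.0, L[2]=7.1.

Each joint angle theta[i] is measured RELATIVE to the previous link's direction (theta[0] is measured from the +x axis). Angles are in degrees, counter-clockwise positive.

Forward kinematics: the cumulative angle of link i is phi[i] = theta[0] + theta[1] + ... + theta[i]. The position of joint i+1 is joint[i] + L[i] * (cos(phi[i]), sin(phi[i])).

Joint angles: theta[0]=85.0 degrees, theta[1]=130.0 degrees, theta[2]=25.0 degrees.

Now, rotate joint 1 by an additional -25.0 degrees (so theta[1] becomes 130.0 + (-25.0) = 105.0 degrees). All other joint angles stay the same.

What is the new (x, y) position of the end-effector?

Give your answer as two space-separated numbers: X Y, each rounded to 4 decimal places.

Answer: -10.0689 2.7301

Derivation:
joint[0] = (0.0000, 0.0000)  (base)
link 0: phi[0] = 85 = 85 deg
  cos(85 deg) = 0.0872, sin(85 deg) = 0.9962
  joint[1] = (0.0000, 0.0000) + 7.7 * (0.0872, 0.9962) = (0.0000 + 0.6711, 0.0000 + 7.6707) = (0.6711, 7.6707)
link 1: phi[1] = 85 + 105 = 190 deg
  cos(190 deg) = -0.9848, sin(190 deg) = -0.1736
  joint[2] = (0.6711, 7.6707) + 5 * (-0.9848, -0.1736) = (0.6711 + -4.9240, 7.6707 + -0.8682) = (-4.2529, 6.8025)
link 2: phi[2] = 85 + 105 + 25 = 215 deg
  cos(215 deg) = -0.8192, sin(215 deg) = -0.5736
  joint[3] = (-4.2529, 6.8025) + 7.1 * (-0.8192, -0.5736) = (-4.2529 + -5.8160, 6.8025 + -4.0724) = (-10.0689, 2.7301)
End effector: (-10.0689, 2.7301)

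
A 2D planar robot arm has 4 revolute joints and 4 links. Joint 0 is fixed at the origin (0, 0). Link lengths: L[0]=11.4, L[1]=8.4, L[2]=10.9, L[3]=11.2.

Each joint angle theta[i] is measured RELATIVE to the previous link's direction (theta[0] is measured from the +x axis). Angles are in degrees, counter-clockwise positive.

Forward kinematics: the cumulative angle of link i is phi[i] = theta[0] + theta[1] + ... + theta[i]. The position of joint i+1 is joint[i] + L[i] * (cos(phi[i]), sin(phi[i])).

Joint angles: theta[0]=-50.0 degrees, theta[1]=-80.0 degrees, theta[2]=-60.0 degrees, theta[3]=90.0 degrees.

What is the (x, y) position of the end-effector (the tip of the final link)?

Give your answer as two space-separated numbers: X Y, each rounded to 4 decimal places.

Answer: -10.7509 -24.3048

Derivation:
joint[0] = (0.0000, 0.0000)  (base)
link 0: phi[0] = -50 = -50 deg
  cos(-50 deg) = 0.6428, sin(-50 deg) = -0.7660
  joint[1] = (0.0000, 0.0000) + 11.4 * (0.6428, -0.7660) = (0.0000 + 7.3278, 0.0000 + -8.7329) = (7.3278, -8.7329)
link 1: phi[1] = -50 + -80 = -130 deg
  cos(-130 deg) = -0.6428, sin(-130 deg) = -0.7660
  joint[2] = (7.3278, -8.7329) + 8.4 * (-0.6428, -0.7660) = (7.3278 + -5.3994, -8.7329 + -6.4348) = (1.9284, -15.1677)
link 2: phi[2] = -50 + -80 + -60 = -190 deg
  cos(-190 deg) = -0.9848, sin(-190 deg) = 0.1736
  joint[3] = (1.9284, -15.1677) + 10.9 * (-0.9848, 0.1736) = (1.9284 + -10.7344, -15.1677 + 1.8928) = (-8.8060, -13.2749)
link 3: phi[3] = -50 + -80 + -60 + 90 = -100 deg
  cos(-100 deg) = -0.1736, sin(-100 deg) = -0.9848
  joint[4] = (-8.8060, -13.2749) + 11.2 * (-0.1736, -0.9848) = (-8.8060 + -1.9449, -13.2749 + -11.0298) = (-10.7509, -24.3048)
End effector: (-10.7509, -24.3048)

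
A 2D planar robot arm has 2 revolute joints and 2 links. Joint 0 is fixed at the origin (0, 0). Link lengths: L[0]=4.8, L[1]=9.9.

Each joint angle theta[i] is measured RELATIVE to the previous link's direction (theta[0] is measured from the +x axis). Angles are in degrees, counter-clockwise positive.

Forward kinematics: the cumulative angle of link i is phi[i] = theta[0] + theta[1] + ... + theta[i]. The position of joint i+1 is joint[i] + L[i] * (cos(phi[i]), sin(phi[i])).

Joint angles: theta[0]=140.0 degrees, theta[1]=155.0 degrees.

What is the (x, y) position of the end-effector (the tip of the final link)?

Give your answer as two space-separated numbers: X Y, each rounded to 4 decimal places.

Answer: 0.5069 -5.8871

Derivation:
joint[0] = (0.0000, 0.0000)  (base)
link 0: phi[0] = 140 = 140 deg
  cos(140 deg) = -0.7660, sin(140 deg) = 0.6428
  joint[1] = (0.0000, 0.0000) + 4.8 * (-0.7660, 0.6428) = (0.0000 + -3.6770, 0.0000 + 3.0854) = (-3.6770, 3.0854)
link 1: phi[1] = 140 + 155 = 295 deg
  cos(295 deg) = 0.4226, sin(295 deg) = -0.9063
  joint[2] = (-3.6770, 3.0854) + 9.9 * (0.4226, -0.9063) = (-3.6770 + 4.1839, 3.0854 + -8.9724) = (0.5069, -5.8871)
End effector: (0.5069, -5.8871)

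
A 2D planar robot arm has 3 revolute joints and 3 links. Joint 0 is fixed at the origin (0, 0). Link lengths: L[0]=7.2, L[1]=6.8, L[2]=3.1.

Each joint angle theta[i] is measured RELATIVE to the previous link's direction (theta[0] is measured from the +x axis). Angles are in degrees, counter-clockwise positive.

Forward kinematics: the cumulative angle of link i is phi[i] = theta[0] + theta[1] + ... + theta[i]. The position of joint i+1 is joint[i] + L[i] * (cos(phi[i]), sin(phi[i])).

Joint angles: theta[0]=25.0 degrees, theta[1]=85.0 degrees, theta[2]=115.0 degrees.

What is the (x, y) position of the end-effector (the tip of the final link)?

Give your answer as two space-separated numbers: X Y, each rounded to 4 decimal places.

joint[0] = (0.0000, 0.0000)  (base)
link 0: phi[0] = 25 = 25 deg
  cos(25 deg) = 0.9063, sin(25 deg) = 0.4226
  joint[1] = (0.0000, 0.0000) + 7.2 * (0.9063, 0.4226) = (0.0000 + 6.5254, 0.0000 + 3.0429) = (6.5254, 3.0429)
link 1: phi[1] = 25 + 85 = 110 deg
  cos(110 deg) = -0.3420, sin(110 deg) = 0.9397
  joint[2] = (6.5254, 3.0429) + 6.8 * (-0.3420, 0.9397) = (6.5254 + -2.3257, 3.0429 + 6.3899) = (4.1997, 9.4328)
link 2: phi[2] = 25 + 85 + 115 = 225 deg
  cos(225 deg) = -0.7071, sin(225 deg) = -0.7071
  joint[3] = (4.1997, 9.4328) + 3.1 * (-0.7071, -0.7071) = (4.1997 + -2.1920, 9.4328 + -2.1920) = (2.0076, 7.2407)
End effector: (2.0076, 7.2407)

Answer: 2.0076 7.2407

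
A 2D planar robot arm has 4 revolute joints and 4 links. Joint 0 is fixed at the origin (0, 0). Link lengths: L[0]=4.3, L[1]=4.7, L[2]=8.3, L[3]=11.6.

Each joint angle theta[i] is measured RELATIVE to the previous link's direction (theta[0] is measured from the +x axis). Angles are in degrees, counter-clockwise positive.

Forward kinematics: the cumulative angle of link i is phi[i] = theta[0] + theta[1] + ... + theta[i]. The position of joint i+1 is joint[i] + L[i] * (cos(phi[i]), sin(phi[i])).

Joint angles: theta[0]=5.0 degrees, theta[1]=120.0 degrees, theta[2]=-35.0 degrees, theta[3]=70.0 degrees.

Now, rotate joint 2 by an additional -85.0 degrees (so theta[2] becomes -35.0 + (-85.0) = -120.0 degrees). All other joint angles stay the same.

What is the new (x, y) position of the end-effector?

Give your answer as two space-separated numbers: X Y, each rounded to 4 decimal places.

joint[0] = (0.0000, 0.0000)  (base)
link 0: phi[0] = 5 = 5 deg
  cos(5 deg) = 0.9962, sin(5 deg) = 0.0872
  joint[1] = (0.0000, 0.0000) + 4.3 * (0.9962, 0.0872) = (0.0000 + 4.2836, 0.0000 + 0.3748) = (4.2836, 0.3748)
link 1: phi[1] = 5 + 120 = 125 deg
  cos(125 deg) = -0.5736, sin(125 deg) = 0.8192
  joint[2] = (4.2836, 0.3748) + 4.7 * (-0.5736, 0.8192) = (4.2836 + -2.6958, 0.3748 + 3.8500) = (1.5878, 4.2248)
link 2: phi[2] = 5 + 120 + -120 = 5 deg
  cos(5 deg) = 0.9962, sin(5 deg) = 0.0872
  joint[3] = (1.5878, 4.2248) + 8.3 * (0.9962, 0.0872) = (1.5878 + 8.2684, 4.2248 + 0.7234) = (9.8562, 4.9482)
link 3: phi[3] = 5 + 120 + -120 + 70 = 75 deg
  cos(75 deg) = 0.2588, sin(75 deg) = 0.9659
  joint[4] = (9.8562, 4.9482) + 11.6 * (0.2588, 0.9659) = (9.8562 + 3.0023, 4.9482 + 11.2047) = (12.8585, 16.1529)
End effector: (12.8585, 16.1529)

Answer: 12.8585 16.1529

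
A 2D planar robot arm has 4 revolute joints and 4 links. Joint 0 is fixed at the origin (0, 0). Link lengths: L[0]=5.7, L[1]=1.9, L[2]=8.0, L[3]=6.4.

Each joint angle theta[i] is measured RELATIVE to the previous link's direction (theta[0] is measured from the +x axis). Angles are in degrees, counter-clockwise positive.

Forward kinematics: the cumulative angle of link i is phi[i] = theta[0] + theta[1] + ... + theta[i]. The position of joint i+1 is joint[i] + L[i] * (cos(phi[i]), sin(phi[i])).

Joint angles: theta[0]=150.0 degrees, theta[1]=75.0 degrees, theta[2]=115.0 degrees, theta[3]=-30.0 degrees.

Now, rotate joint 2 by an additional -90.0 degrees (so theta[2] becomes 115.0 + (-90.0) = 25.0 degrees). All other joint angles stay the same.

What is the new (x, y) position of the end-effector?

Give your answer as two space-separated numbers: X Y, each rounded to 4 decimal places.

Answer: -13.9187 -10.1249

Derivation:
joint[0] = (0.0000, 0.0000)  (base)
link 0: phi[0] = 150 = 150 deg
  cos(150 deg) = -0.8660, sin(150 deg) = 0.5000
  joint[1] = (0.0000, 0.0000) + 5.7 * (-0.8660, 0.5000) = (0.0000 + -4.9363, 0.0000 + 2.8500) = (-4.9363, 2.8500)
link 1: phi[1] = 150 + 75 = 225 deg
  cos(225 deg) = -0.7071, sin(225 deg) = -0.7071
  joint[2] = (-4.9363, 2.8500) + 1.9 * (-0.7071, -0.7071) = (-4.9363 + -1.3435, 2.8500 + -1.3435) = (-6.2798, 1.5065)
link 2: phi[2] = 150 + 75 + 25 = 250 deg
  cos(250 deg) = -0.3420, sin(250 deg) = -0.9397
  joint[3] = (-6.2798, 1.5065) + 8 * (-0.3420, -0.9397) = (-6.2798 + -2.7362, 1.5065 + -7.5175) = (-9.0160, -6.0110)
link 3: phi[3] = 150 + 75 + 25 + -30 = 220 deg
  cos(220 deg) = -0.7660, sin(220 deg) = -0.6428
  joint[4] = (-9.0160, -6.0110) + 6.4 * (-0.7660, -0.6428) = (-9.0160 + -4.9027, -6.0110 + -4.1138) = (-13.9187, -10.1249)
End effector: (-13.9187, -10.1249)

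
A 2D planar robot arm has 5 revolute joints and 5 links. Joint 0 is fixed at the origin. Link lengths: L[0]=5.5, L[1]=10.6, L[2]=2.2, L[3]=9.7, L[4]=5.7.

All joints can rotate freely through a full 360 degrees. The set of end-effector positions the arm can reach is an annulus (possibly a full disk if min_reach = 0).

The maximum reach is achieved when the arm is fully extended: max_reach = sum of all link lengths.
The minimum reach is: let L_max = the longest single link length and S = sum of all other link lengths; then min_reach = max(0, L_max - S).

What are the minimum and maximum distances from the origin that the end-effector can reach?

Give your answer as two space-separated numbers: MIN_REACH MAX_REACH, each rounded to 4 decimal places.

Link lengths: [5.5, 10.6, 2.2, 9.7, 5.7]
max_reach = 5.5 + 10.6 + 2.2 + 9.7 + 5.7 = 33.7
L_max = max([5.5, 10.6, 2.2, 9.7, 5.7]) = 10.6
S (sum of others) = 33.7 - 10.6 = 23.1
min_reach = max(0, 10.6 - 23.1) = max(0, -12.5) = 0

Answer: 0.0000 33.7000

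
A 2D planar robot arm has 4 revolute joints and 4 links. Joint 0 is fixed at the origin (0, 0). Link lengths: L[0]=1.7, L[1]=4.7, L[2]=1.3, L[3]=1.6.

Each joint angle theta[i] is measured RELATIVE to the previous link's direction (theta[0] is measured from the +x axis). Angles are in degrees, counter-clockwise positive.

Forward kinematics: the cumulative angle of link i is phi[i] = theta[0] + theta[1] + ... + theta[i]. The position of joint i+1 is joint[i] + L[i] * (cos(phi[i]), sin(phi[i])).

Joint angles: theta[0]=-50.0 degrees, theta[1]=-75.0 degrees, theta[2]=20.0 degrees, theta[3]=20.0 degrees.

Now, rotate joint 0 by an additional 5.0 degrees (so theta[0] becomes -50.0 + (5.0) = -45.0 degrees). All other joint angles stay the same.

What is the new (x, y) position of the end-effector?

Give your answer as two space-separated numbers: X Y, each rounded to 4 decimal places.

Answer: -1.0958 -8.1283

Derivation:
joint[0] = (0.0000, 0.0000)  (base)
link 0: phi[0] = -45 = -45 deg
  cos(-45 deg) = 0.7071, sin(-45 deg) = -0.7071
  joint[1] = (0.0000, 0.0000) + 1.7 * (0.7071, -0.7071) = (0.0000 + 1.2021, 0.0000 + -1.2021) = (1.2021, -1.2021)
link 1: phi[1] = -45 + -75 = -120 deg
  cos(-120 deg) = -0.5000, sin(-120 deg) = -0.8660
  joint[2] = (1.2021, -1.2021) + 4.7 * (-0.5000, -0.8660) = (1.2021 + -2.3500, -1.2021 + -4.0703) = (-1.1479, -5.2724)
link 2: phi[2] = -45 + -75 + 20 = -100 deg
  cos(-100 deg) = -0.1736, sin(-100 deg) = -0.9848
  joint[3] = (-1.1479, -5.2724) + 1.3 * (-0.1736, -0.9848) = (-1.1479 + -0.2257, -5.2724 + -1.2803) = (-1.3737, -6.5527)
link 3: phi[3] = -45 + -75 + 20 + 20 = -80 deg
  cos(-80 deg) = 0.1736, sin(-80 deg) = -0.9848
  joint[4] = (-1.3737, -6.5527) + 1.6 * (0.1736, -0.9848) = (-1.3737 + 0.2778, -6.5527 + -1.5757) = (-1.0958, -8.1283)
End effector: (-1.0958, -8.1283)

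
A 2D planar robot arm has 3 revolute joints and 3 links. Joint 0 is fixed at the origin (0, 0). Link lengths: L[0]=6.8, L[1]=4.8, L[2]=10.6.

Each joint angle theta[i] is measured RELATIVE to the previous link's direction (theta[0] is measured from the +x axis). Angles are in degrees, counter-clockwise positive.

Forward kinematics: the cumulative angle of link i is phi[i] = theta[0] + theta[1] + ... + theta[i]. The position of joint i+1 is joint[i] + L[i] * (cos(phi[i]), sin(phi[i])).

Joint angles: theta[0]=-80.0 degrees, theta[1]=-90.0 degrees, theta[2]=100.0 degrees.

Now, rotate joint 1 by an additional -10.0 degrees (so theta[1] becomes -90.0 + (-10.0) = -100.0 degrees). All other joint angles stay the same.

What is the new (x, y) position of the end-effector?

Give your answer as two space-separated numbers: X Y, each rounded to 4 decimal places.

Answer: -1.7785 -17.1357

Derivation:
joint[0] = (0.0000, 0.0000)  (base)
link 0: phi[0] = -80 = -80 deg
  cos(-80 deg) = 0.1736, sin(-80 deg) = -0.9848
  joint[1] = (0.0000, 0.0000) + 6.8 * (0.1736, -0.9848) = (0.0000 + 1.1808, 0.0000 + -6.6967) = (1.1808, -6.6967)
link 1: phi[1] = -80 + -100 = -180 deg
  cos(-180 deg) = -1.0000, sin(-180 deg) = -0.0000
  joint[2] = (1.1808, -6.6967) + 4.8 * (-1.0000, -0.0000) = (1.1808 + -4.8000, -6.6967 + -0.0000) = (-3.6192, -6.6967)
link 2: phi[2] = -80 + -100 + 100 = -80 deg
  cos(-80 deg) = 0.1736, sin(-80 deg) = -0.9848
  joint[3] = (-3.6192, -6.6967) + 10.6 * (0.1736, -0.9848) = (-3.6192 + 1.8407, -6.6967 + -10.4390) = (-1.7785, -17.1357)
End effector: (-1.7785, -17.1357)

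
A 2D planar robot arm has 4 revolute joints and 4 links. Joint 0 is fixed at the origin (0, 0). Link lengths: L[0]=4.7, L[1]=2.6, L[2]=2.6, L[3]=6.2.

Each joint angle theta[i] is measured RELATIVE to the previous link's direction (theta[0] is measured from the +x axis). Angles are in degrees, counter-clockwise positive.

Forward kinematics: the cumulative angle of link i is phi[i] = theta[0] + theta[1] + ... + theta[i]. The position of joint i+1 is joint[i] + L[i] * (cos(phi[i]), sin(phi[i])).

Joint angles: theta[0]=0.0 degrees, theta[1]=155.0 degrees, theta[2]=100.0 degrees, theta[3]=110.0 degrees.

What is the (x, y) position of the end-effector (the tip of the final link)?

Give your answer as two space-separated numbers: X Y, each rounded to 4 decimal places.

Answer: 7.8471 -0.8722

Derivation:
joint[0] = (0.0000, 0.0000)  (base)
link 0: phi[0] = 0 = 0 deg
  cos(0 deg) = 1.0000, sin(0 deg) = 0.0000
  joint[1] = (0.0000, 0.0000) + 4.7 * (1.0000, 0.0000) = (0.0000 + 4.7000, 0.0000 + 0.0000) = (4.7000, 0.0000)
link 1: phi[1] = 0 + 155 = 155 deg
  cos(155 deg) = -0.9063, sin(155 deg) = 0.4226
  joint[2] = (4.7000, 0.0000) + 2.6 * (-0.9063, 0.4226) = (4.7000 + -2.3564, 0.0000 + 1.0988) = (2.3436, 1.0988)
link 2: phi[2] = 0 + 155 + 100 = 255 deg
  cos(255 deg) = -0.2588, sin(255 deg) = -0.9659
  joint[3] = (2.3436, 1.0988) + 2.6 * (-0.2588, -0.9659) = (2.3436 + -0.6729, 1.0988 + -2.5114) = (1.6707, -1.4126)
link 3: phi[3] = 0 + 155 + 100 + 110 = 365 deg
  cos(365 deg) = 0.9962, sin(365 deg) = 0.0872
  joint[4] = (1.6707, -1.4126) + 6.2 * (0.9962, 0.0872) = (1.6707 + 6.1764, -1.4126 + 0.5404) = (7.8471, -0.8722)
End effector: (7.8471, -0.8722)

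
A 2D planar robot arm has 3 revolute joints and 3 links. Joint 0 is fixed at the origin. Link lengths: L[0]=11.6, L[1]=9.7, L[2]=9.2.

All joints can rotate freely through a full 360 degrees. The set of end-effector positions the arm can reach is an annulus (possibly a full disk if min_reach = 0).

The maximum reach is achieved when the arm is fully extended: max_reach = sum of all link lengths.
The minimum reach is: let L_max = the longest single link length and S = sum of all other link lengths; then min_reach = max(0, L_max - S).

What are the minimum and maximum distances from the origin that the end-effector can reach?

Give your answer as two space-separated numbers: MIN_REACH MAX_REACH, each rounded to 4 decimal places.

Answer: 0.0000 30.5000

Derivation:
Link lengths: [11.6, 9.7, 9.2]
max_reach = 11.6 + 9.7 + 9.2 = 30.5
L_max = max([11.6, 9.7, 9.2]) = 11.6
S (sum of others) = 30.5 - 11.6 = 18.9
min_reach = max(0, 11.6 - 18.9) = max(0, -7.3) = 0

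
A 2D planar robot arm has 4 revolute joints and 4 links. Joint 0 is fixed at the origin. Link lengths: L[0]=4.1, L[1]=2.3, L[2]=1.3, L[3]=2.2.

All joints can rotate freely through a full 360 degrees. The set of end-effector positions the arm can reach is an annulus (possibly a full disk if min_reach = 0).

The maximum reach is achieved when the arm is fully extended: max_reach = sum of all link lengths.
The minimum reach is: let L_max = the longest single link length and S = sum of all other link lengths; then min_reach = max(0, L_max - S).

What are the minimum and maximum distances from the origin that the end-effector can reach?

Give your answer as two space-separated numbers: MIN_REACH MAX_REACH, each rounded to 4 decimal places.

Answer: 0.0000 9.9000

Derivation:
Link lengths: [4.1, 2.3, 1.3, 2.2]
max_reach = 4.1 + 2.3 + 1.3 + 2.2 = 9.9
L_max = max([4.1, 2.3, 1.3, 2.2]) = 4.1
S (sum of others) = 9.9 - 4.1 = 5.8
min_reach = max(0, 4.1 - 5.8) = max(0, -1.7) = 0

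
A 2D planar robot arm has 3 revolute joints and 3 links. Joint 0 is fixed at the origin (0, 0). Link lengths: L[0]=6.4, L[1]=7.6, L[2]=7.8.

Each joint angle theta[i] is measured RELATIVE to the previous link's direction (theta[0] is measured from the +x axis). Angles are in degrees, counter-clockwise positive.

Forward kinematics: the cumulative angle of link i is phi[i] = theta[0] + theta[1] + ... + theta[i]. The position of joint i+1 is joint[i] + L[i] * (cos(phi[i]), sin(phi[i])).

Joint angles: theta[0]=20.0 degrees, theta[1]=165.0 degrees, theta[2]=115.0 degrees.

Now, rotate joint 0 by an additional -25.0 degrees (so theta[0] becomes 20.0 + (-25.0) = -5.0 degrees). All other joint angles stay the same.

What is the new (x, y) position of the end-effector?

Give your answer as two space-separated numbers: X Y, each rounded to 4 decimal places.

Answer: -0.0862 -5.7288

Derivation:
joint[0] = (0.0000, 0.0000)  (base)
link 0: phi[0] = -5 = -5 deg
  cos(-5 deg) = 0.9962, sin(-5 deg) = -0.0872
  joint[1] = (0.0000, 0.0000) + 6.4 * (0.9962, -0.0872) = (0.0000 + 6.3756, 0.0000 + -0.5578) = (6.3756, -0.5578)
link 1: phi[1] = -5 + 165 = 160 deg
  cos(160 deg) = -0.9397, sin(160 deg) = 0.3420
  joint[2] = (6.3756, -0.5578) + 7.6 * (-0.9397, 0.3420) = (6.3756 + -7.1417, -0.5578 + 2.5994) = (-0.7660, 2.0416)
link 2: phi[2] = -5 + 165 + 115 = 275 deg
  cos(275 deg) = 0.0872, sin(275 deg) = -0.9962
  joint[3] = (-0.7660, 2.0416) + 7.8 * (0.0872, -0.9962) = (-0.7660 + 0.6798, 2.0416 + -7.7703) = (-0.0862, -5.7288)
End effector: (-0.0862, -5.7288)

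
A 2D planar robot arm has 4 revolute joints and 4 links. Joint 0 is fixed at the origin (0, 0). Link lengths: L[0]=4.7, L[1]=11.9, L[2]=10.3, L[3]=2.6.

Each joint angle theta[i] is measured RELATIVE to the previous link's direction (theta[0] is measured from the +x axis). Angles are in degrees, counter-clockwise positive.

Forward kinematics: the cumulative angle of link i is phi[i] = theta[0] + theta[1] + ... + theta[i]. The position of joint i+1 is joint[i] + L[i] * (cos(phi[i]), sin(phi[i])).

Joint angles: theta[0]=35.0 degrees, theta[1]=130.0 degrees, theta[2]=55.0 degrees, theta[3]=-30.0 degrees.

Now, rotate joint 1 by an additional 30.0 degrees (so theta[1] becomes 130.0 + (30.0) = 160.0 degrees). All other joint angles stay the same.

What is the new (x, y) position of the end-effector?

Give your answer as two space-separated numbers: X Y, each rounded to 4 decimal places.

Answer: -13.1590 -11.7342

Derivation:
joint[0] = (0.0000, 0.0000)  (base)
link 0: phi[0] = 35 = 35 deg
  cos(35 deg) = 0.8192, sin(35 deg) = 0.5736
  joint[1] = (0.0000, 0.0000) + 4.7 * (0.8192, 0.5736) = (0.0000 + 3.8500, 0.0000 + 2.6958) = (3.8500, 2.6958)
link 1: phi[1] = 35 + 160 = 195 deg
  cos(195 deg) = -0.9659, sin(195 deg) = -0.2588
  joint[2] = (3.8500, 2.6958) + 11.9 * (-0.9659, -0.2588) = (3.8500 + -11.4945, 2.6958 + -3.0799) = (-7.6445, -0.3841)
link 2: phi[2] = 35 + 160 + 55 = 250 deg
  cos(250 deg) = -0.3420, sin(250 deg) = -0.9397
  joint[3] = (-7.6445, -0.3841) + 10.3 * (-0.3420, -0.9397) = (-7.6445 + -3.5228, -0.3841 + -9.6788) = (-11.1673, -10.0630)
link 3: phi[3] = 35 + 160 + 55 + -30 = 220 deg
  cos(220 deg) = -0.7660, sin(220 deg) = -0.6428
  joint[4] = (-11.1673, -10.0630) + 2.6 * (-0.7660, -0.6428) = (-11.1673 + -1.9917, -10.0630 + -1.6712) = (-13.1590, -11.7342)
End effector: (-13.1590, -11.7342)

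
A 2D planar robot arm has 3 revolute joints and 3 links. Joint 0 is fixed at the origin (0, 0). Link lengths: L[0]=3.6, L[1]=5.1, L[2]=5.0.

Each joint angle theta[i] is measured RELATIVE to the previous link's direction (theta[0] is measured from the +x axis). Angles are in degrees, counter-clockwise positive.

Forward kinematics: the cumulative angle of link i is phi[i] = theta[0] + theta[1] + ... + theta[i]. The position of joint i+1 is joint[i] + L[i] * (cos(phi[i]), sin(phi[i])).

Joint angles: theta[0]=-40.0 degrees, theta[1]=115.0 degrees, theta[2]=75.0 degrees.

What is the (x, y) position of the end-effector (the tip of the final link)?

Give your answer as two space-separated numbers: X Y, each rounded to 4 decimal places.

Answer: -0.2524 5.1122

Derivation:
joint[0] = (0.0000, 0.0000)  (base)
link 0: phi[0] = -40 = -40 deg
  cos(-40 deg) = 0.7660, sin(-40 deg) = -0.6428
  joint[1] = (0.0000, 0.0000) + 3.6 * (0.7660, -0.6428) = (0.0000 + 2.7578, 0.0000 + -2.3140) = (2.7578, -2.3140)
link 1: phi[1] = -40 + 115 = 75 deg
  cos(75 deg) = 0.2588, sin(75 deg) = 0.9659
  joint[2] = (2.7578, -2.3140) + 5.1 * (0.2588, 0.9659) = (2.7578 + 1.3200, -2.3140 + 4.9262) = (4.0777, 2.6122)
link 2: phi[2] = -40 + 115 + 75 = 150 deg
  cos(150 deg) = -0.8660, sin(150 deg) = 0.5000
  joint[3] = (4.0777, 2.6122) + 5 * (-0.8660, 0.5000) = (4.0777 + -4.3301, 2.6122 + 2.5000) = (-0.2524, 5.1122)
End effector: (-0.2524, 5.1122)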